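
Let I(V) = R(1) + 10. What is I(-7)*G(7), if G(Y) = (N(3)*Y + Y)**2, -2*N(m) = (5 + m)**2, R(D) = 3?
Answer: 612157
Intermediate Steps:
N(m) = -(5 + m)**2/2
G(Y) = 961*Y**2 (G(Y) = ((-(5 + 3)**2/2)*Y + Y)**2 = ((-1/2*8**2)*Y + Y)**2 = ((-1/2*64)*Y + Y)**2 = (-32*Y + Y)**2 = (-31*Y)**2 = 961*Y**2)
I(V) = 13 (I(V) = 3 + 10 = 13)
I(-7)*G(7) = 13*(961*7**2) = 13*(961*49) = 13*47089 = 612157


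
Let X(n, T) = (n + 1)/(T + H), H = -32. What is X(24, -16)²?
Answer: 625/2304 ≈ 0.27127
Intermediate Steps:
X(n, T) = (1 + n)/(-32 + T) (X(n, T) = (n + 1)/(T - 32) = (1 + n)/(-32 + T))
X(24, -16)² = ((1 + 24)/(-32 - 16))² = (25/(-48))² = (-1/48*25)² = (-25/48)² = 625/2304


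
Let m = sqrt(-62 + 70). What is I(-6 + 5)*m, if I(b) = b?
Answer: -2*sqrt(2) ≈ -2.8284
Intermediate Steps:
m = 2*sqrt(2) (m = sqrt(8) = 2*sqrt(2) ≈ 2.8284)
I(-6 + 5)*m = (-6 + 5)*(2*sqrt(2)) = -2*sqrt(2)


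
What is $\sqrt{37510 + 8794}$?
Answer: $4 \sqrt{2894} \approx 215.18$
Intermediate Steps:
$\sqrt{37510 + 8794} = \sqrt{46304} = 4 \sqrt{2894}$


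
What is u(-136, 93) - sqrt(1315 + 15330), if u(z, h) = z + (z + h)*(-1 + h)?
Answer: -4092 - sqrt(16645) ≈ -4221.0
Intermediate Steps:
u(z, h) = z + (-1 + h)*(h + z) (u(z, h) = z + (h + z)*(-1 + h) = z + (-1 + h)*(h + z))
u(-136, 93) - sqrt(1315 + 15330) = 93*(-1 + 93 - 136) - sqrt(1315 + 15330) = 93*(-44) - sqrt(16645) = -4092 - sqrt(16645)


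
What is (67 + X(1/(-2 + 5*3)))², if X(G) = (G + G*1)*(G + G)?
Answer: 128300929/28561 ≈ 4492.2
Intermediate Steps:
X(G) = 4*G² (X(G) = (G + G)*(2*G) = (2*G)*(2*G) = 4*G²)
(67 + X(1/(-2 + 5*3)))² = (67 + 4*(1/(-2 + 5*3))²)² = (67 + 4*(1/(-2 + 15))²)² = (67 + 4*(1/13)²)² = (67 + 4*(1/169))² = (67 + 4/169)² = (11327/169)² = 128300929/28561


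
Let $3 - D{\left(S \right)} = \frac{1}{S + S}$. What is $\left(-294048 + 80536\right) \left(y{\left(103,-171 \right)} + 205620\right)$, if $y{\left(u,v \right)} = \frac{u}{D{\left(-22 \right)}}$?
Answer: $- \frac{5839978515904}{133} \approx -4.391 \cdot 10^{10}$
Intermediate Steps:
$D{\left(S \right)} = 3 - \frac{1}{2 S}$ ($D{\left(S \right)} = 3 - \frac{1}{S + S} = 3 - \frac{1}{2 S}$)
$y{\left(u,v \right)} = \frac{44 u}{133}$ ($y{\left(u,v \right)} = \frac{u}{3 - \frac{1}{2 \left(-22\right)}} = \frac{u}{3 - - \frac{1}{44}} = \frac{u}{3 + \frac{1}{44}} = \frac{u}{\frac{133}{44}} = u \frac{44}{133} = \frac{44 u}{133}$)
$\left(-294048 + 80536\right) \left(y{\left(103,-171 \right)} + 205620\right) = \left(-294048 + 80536\right) \left(\frac{44}{133} \cdot 103 + 205620\right) = - 213512 \left(\frac{4532}{133} + 205620\right) = \left(-213512\right) \frac{27351992}{133} = - \frac{5839978515904}{133}$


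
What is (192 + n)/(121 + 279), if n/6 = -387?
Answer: -213/40 ≈ -5.3250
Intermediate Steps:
n = -2322 (n = 6*(-387) = -2322)
(192 + n)/(121 + 279) = (192 - 2322)/(121 + 279) = -2130/400 = -2130*1/400 = -213/40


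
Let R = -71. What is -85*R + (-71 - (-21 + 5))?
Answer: 5980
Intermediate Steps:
-85*R + (-71 - (-21 + 5)) = -85*(-71) + (-71 - (-21 + 5)) = 6035 + (-71 - 1*(-16)) = 6035 + (-71 + 16) = 6035 - 55 = 5980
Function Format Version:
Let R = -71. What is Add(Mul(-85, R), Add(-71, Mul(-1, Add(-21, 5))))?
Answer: 5980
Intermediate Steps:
Add(Mul(-85, R), Add(-71, Mul(-1, Add(-21, 5)))) = Add(Mul(-85, -71), Add(-71, Mul(-1, Add(-21, 5)))) = Add(6035, Add(-71, Mul(-1, -16))) = Add(6035, Add(-71, 16)) = Add(6035, -55) = 5980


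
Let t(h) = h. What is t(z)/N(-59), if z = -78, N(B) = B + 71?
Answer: -13/2 ≈ -6.5000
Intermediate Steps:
N(B) = 71 + B
t(z)/N(-59) = -78/(71 - 59) = -78/12 = -78*1/12 = -13/2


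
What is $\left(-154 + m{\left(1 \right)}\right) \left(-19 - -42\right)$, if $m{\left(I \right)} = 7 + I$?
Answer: $-3358$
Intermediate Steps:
$\left(-154 + m{\left(1 \right)}\right) \left(-19 - -42\right) = \left(-154 + \left(7 + 1\right)\right) \left(-19 - -42\right) = \left(-154 + 8\right) \left(-19 + 42\right) = \left(-146\right) 23 = -3358$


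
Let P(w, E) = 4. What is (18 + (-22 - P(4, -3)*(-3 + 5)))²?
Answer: 144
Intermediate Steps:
(18 + (-22 - P(4, -3)*(-3 + 5)))² = (18 + (-22 - 4*(-3 + 5)))² = (18 + (-22 - 4*2))² = (18 + (-22 - 1*8))² = (18 + (-22 - 8))² = (18 - 30)² = (-12)² = 144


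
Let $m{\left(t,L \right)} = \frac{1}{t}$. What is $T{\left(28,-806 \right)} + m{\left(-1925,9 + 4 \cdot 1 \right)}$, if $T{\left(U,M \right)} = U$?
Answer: $\frac{53899}{1925} \approx 27.999$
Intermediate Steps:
$T{\left(28,-806 \right)} + m{\left(-1925,9 + 4 \cdot 1 \right)} = 28 + \frac{1}{-1925} = 28 - \frac{1}{1925} = \frac{53899}{1925}$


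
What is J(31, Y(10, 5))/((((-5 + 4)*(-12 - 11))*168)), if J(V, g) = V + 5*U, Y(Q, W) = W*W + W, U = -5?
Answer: 1/644 ≈ 0.0015528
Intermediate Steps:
Y(Q, W) = W + W² (Y(Q, W) = W² + W = W + W²)
J(V, g) = -25 + V (J(V, g) = V + 5*(-5) = V - 25 = -25 + V)
J(31, Y(10, 5))/((((-5 + 4)*(-12 - 11))*168)) = (-25 + 31)/((((-5 + 4)*(-12 - 11))*168)) = 6/((-1*(-23)*168)) = 6/((23*168)) = 6/3864 = 6*(1/3864) = 1/644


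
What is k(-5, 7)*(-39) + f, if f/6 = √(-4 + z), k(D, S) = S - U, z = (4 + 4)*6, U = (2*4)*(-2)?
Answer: -897 + 12*√11 ≈ -857.20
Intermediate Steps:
U = -16 (U = 8*(-2) = -16)
z = 48 (z = 8*6 = 48)
k(D, S) = 16 + S (k(D, S) = S - 1*(-16) = S + 16 = 16 + S)
f = 12*√11 (f = 6*√(-4 + 48) = 6*√44 = 6*(2*√11) = 12*√11 ≈ 39.799)
k(-5, 7)*(-39) + f = (16 + 7)*(-39) + 12*√11 = 23*(-39) + 12*√11 = -897 + 12*√11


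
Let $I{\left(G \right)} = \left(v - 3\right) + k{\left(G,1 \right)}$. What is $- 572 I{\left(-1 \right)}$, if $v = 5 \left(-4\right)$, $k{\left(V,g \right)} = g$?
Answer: $12584$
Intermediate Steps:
$v = -20$
$I{\left(G \right)} = -22$ ($I{\left(G \right)} = \left(-20 - 3\right) + 1 = -23 + 1 = -22$)
$- 572 I{\left(-1 \right)} = \left(-572\right) \left(-22\right) = 12584$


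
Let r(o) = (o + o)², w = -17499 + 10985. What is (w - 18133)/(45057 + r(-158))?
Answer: -24647/144913 ≈ -0.17008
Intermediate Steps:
w = -6514
r(o) = 4*o² (r(o) = (2*o)² = 4*o²)
(w - 18133)/(45057 + r(-158)) = (-6514 - 18133)/(45057 + 4*(-158)²) = -24647/(45057 + 4*24964) = -24647/(45057 + 99856) = -24647/144913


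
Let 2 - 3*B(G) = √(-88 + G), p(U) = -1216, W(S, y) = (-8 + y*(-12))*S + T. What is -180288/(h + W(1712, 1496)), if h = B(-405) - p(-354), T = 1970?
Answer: 49885509312000/8506926289000493 - 540864*I*√493/8506926289000493 ≈ 0.0058641 - 1.4117e-9*I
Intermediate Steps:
W(S, y) = 1970 + S*(-8 - 12*y) (W(S, y) = (-8 + y*(-12))*S + 1970 = (-8 - 12*y)*S + 1970 = S*(-8 - 12*y) + 1970 = 1970 + S*(-8 - 12*y))
B(G) = ⅔ - √(-88 + G)/3
h = 3650/3 - I*√493/3 (h = (⅔ - √(-88 - 405)/3) - 1*(-1216) = (⅔ - I*√493/3) + 1216 = 3650/3 - I*√493/3 ≈ 1216.7 - 7.4012*I)
-180288/(h + W(1712, 1496)) = -180288/((3650/3 - I*√493/3) + (1970 - 8*1712 - 12*1712*1496)) = -180288/((3650/3 - I*√493/3) + (1970 - 13696 - 30733824)) = -180288/((3650/3 - I*√493/3) - 30745550) = -180288/(-92233000/3 - I*√493/3)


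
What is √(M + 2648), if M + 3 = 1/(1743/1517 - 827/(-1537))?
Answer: √1637390753914618/786710 ≈ 51.435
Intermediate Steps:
M = -9469021/3933550 (M = -3 + 1/(1743/1517 - 827/(-1537)) = -3 + 1/(1743*(1/1517) - 827*(-1/1537)) = -3 + 1/(1743/1517 + 827/1537) = -3 + 1/(3933550/2331629) = -3 + 2331629/3933550 = -9469021/3933550 ≈ -2.4072)
√(M + 2648) = √(-9469021/3933550 + 2648) = √(10406571379/3933550) = √1637390753914618/786710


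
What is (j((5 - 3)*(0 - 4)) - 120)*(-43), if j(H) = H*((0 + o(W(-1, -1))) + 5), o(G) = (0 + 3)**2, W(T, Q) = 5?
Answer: 9976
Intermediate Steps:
o(G) = 9 (o(G) = 3**2 = 9)
j(H) = 14*H (j(H) = H*((0 + 9) + 5) = H*(9 + 5) = H*14 = 14*H)
(j((5 - 3)*(0 - 4)) - 120)*(-43) = (14*((5 - 3)*(0 - 4)) - 120)*(-43) = (14*(2*(-4)) - 120)*(-43) = (14*(-8) - 120)*(-43) = (-112 - 120)*(-43) = -232*(-43) = 9976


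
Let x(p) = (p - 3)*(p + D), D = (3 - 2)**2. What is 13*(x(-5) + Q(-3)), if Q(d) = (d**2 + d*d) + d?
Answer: 611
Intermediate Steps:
D = 1 (D = 1**2 = 1)
Q(d) = d + 2*d**2 (Q(d) = (d**2 + d**2) + d = 2*d**2 + d = d + 2*d**2)
x(p) = (1 + p)*(-3 + p) (x(p) = (p - 3)*(p + 1) = (-3 + p)*(1 + p) = (1 + p)*(-3 + p))
13*(x(-5) + Q(-3)) = 13*((-3 + (-5)**2 - 2*(-5)) - 3*(1 + 2*(-3))) = 13*((-3 + 25 + 10) - 3*(1 - 6)) = 13*(32 - 3*(-5)) = 13*(32 + 15) = 13*47 = 611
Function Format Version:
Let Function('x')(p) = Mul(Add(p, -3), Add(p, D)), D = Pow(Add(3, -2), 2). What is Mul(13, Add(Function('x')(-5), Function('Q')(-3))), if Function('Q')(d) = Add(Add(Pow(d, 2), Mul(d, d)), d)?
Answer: 611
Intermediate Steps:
D = 1 (D = Pow(1, 2) = 1)
Function('Q')(d) = Add(d, Mul(2, Pow(d, 2))) (Function('Q')(d) = Add(Add(Pow(d, 2), Pow(d, 2)), d) = Add(Mul(2, Pow(d, 2)), d) = Add(d, Mul(2, Pow(d, 2))))
Function('x')(p) = Mul(Add(1, p), Add(-3, p)) (Function('x')(p) = Mul(Add(p, -3), Add(p, 1)) = Mul(Add(-3, p), Add(1, p)) = Mul(Add(1, p), Add(-3, p)))
Mul(13, Add(Function('x')(-5), Function('Q')(-3))) = Mul(13, Add(Add(-3, Pow(-5, 2), Mul(-2, -5)), Mul(-3, Add(1, Mul(2, -3))))) = Mul(13, Add(Add(-3, 25, 10), Mul(-3, Add(1, -6)))) = Mul(13, Add(32, Mul(-3, -5))) = Mul(13, Add(32, 15)) = Mul(13, 47) = 611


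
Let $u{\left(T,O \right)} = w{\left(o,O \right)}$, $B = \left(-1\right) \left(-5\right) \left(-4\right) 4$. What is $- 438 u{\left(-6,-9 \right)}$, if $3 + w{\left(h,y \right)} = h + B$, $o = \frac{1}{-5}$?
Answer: $\frac{182208}{5} \approx 36442.0$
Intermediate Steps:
$B = -80$ ($B = 5 \left(-4\right) 4 = \left(-20\right) 4 = -80$)
$o = - \frac{1}{5} \approx -0.2$
$w{\left(h,y \right)} = -83 + h$ ($w{\left(h,y \right)} = -3 + \left(h - 80\right) = -3 + \left(-80 + h\right) = -83 + h$)
$u{\left(T,O \right)} = - \frac{416}{5}$ ($u{\left(T,O \right)} = -83 - \frac{1}{5} = - \frac{416}{5}$)
$- 438 u{\left(-6,-9 \right)} = \left(-438\right) \left(- \frac{416}{5}\right) = \frac{182208}{5}$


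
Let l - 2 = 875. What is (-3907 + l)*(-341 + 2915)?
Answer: -7799220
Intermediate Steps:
l = 877 (l = 2 + 875 = 877)
(-3907 + l)*(-341 + 2915) = (-3907 + 877)*(-341 + 2915) = -3030*2574 = -7799220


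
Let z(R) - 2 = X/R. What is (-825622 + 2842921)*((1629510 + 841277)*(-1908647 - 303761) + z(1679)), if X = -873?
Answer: -18514905391590935759001/1679 ≈ -1.1027e+19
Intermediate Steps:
z(R) = 2 - 873/R
(-825622 + 2842921)*((1629510 + 841277)*(-1908647 - 303761) + z(1679)) = (-825622 + 2842921)*((1629510 + 841277)*(-1908647 - 303761) + (2 - 873/1679)) = 2017299*(2470787*(-2212408) + (2 - 873*1/1679)) = 2017299*(-5466388925096 + (2 - 873/1679)) = 2017299*(-5466388925096 + 2485/1679) = 2017299*(-9178067005233699/1679) = -18514905391590935759001/1679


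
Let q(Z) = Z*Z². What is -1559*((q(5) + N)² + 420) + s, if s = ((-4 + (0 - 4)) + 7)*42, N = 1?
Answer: -25405506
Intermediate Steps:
s = -42 (s = ((-4 - 4) + 7)*42 = (-8 + 7)*42 = -1*42 = -42)
q(Z) = Z³
-1559*((q(5) + N)² + 420) + s = -1559*((5³ + 1)² + 420) - 42 = -1559*((125 + 1)² + 420) - 42 = -1559*(126² + 420) - 42 = -1559*(15876 + 420) - 42 = -1559*16296 - 42 = -25405464 - 42 = -25405506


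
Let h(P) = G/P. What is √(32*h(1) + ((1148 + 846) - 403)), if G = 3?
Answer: √1687 ≈ 41.073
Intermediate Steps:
h(P) = 3/P
√(32*h(1) + ((1148 + 846) - 403)) = √(32*(3/1) + ((1148 + 846) - 403)) = √(32*(3*1) + (1994 - 403)) = √(32*3 + 1591) = √(96 + 1591) = √1687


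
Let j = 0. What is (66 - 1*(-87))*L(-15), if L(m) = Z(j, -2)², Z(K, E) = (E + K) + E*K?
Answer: 612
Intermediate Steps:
Z(K, E) = E + K + E*K
L(m) = 4 (L(m) = (-2 + 0 - 2*0)² = (-2 + 0 + 0)² = (-2)² = 4)
(66 - 1*(-87))*L(-15) = (66 - 1*(-87))*4 = (66 + 87)*4 = 153*4 = 612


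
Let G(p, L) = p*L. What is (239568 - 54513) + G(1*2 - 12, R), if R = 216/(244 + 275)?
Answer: 32013795/173 ≈ 1.8505e+5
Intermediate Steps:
R = 72/173 (R = 216/519 = 216*(1/519) = 72/173 ≈ 0.41618)
G(p, L) = L*p
(239568 - 54513) + G(1*2 - 12, R) = (239568 - 54513) + 72*(1*2 - 12)/173 = 185055 + 72*(2 - 12)/173 = 185055 + (72/173)*(-10) = 185055 - 720/173 = 32013795/173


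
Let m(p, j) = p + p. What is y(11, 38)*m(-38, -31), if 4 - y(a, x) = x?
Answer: 2584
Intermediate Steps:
y(a, x) = 4 - x
m(p, j) = 2*p
y(11, 38)*m(-38, -31) = (4 - 1*38)*(2*(-38)) = (4 - 38)*(-76) = -34*(-76) = 2584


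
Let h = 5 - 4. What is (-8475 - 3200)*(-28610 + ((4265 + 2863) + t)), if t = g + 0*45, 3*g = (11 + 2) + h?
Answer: 752243600/3 ≈ 2.5075e+8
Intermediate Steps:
h = 1
g = 14/3 (g = ((11 + 2) + 1)/3 = (13 + 1)/3 = (⅓)*14 = 14/3 ≈ 4.6667)
t = 14/3 (t = 14/3 + 0*45 = 14/3 + 0 = 14/3 ≈ 4.6667)
(-8475 - 3200)*(-28610 + ((4265 + 2863) + t)) = (-8475 - 3200)*(-28610 + ((4265 + 2863) + 14/3)) = -11675*(-28610 + (7128 + 14/3)) = -11675*(-28610 + 21398/3) = -11675*(-64432/3) = 752243600/3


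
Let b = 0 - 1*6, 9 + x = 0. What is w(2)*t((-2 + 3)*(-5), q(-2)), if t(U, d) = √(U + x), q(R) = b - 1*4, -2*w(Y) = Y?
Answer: -I*√14 ≈ -3.7417*I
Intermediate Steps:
x = -9 (x = -9 + 0 = -9)
b = -6 (b = 0 - 6 = -6)
w(Y) = -Y/2
q(R) = -10 (q(R) = -6 - 1*4 = -6 - 4 = -10)
t(U, d) = √(-9 + U) (t(U, d) = √(U - 9) = √(-9 + U))
w(2)*t((-2 + 3)*(-5), q(-2)) = (-½*2)*√(-9 + (-2 + 3)*(-5)) = -√(-9 + 1*(-5)) = -√(-9 - 5) = -√(-14) = -I*√14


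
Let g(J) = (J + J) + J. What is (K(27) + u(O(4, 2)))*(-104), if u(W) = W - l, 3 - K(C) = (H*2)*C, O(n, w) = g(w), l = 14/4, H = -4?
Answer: -23036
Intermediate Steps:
g(J) = 3*J (g(J) = 2*J + J = 3*J)
l = 7/2 (l = 14*(¼) = 7/2 ≈ 3.5000)
O(n, w) = 3*w
K(C) = 3 + 8*C (K(C) = 3 - (-4*2)*C = 3 - (-8)*C = 3 + 8*C)
u(W) = -7/2 + W (u(W) = W - 1*7/2 = W - 7/2 = -7/2 + W)
(K(27) + u(O(4, 2)))*(-104) = ((3 + 8*27) + (-7/2 + 3*2))*(-104) = ((3 + 216) + (-7/2 + 6))*(-104) = (219 + 5/2)*(-104) = (443/2)*(-104) = -23036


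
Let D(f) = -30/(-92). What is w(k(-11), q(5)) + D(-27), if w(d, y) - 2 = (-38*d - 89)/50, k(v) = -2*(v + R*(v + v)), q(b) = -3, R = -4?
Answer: 67612/575 ≈ 117.59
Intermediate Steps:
k(v) = 14*v (k(v) = -2*(v - 4*(v + v)) = -2*(v - 8*v) = -(-14)*v = 14*v)
D(f) = 15/46 (D(f) = -30*(-1/92) = 15/46)
w(d, y) = 11/50 - 19*d/25 (w(d, y) = 2 + (-38*d - 89)/50 = 2 + (-89 - 38*d)*(1/50) = 2 + (-89/50 - 19*d/25) = 11/50 - 19*d/25)
w(k(-11), q(5)) + D(-27) = (11/50 - 266*(-11)/25) + 15/46 = (11/50 - 19/25*(-154)) + 15/46 = (11/50 + 2926/25) + 15/46 = 5863/50 + 15/46 = 67612/575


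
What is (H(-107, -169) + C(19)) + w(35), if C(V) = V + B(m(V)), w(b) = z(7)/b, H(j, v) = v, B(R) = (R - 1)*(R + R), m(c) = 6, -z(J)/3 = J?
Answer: -453/5 ≈ -90.600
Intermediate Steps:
z(J) = -3*J
B(R) = 2*R*(-1 + R) (B(R) = (-1 + R)*(2*R) = 2*R*(-1 + R))
w(b) = -21/b (w(b) = (-3*7)/b = -21/b)
C(V) = 60 + V (C(V) = V + 2*6*(-1 + 6) = V + 2*6*5 = V + 60 = 60 + V)
(H(-107, -169) + C(19)) + w(35) = (-169 + (60 + 19)) - 21/35 = (-169 + 79) - 21*1/35 = -90 - ⅗ = -453/5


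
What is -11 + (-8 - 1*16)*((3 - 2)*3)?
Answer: -83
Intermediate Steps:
-11 + (-8 - 1*16)*((3 - 2)*3) = -11 + (-8 - 16)*(1*3) = -11 - 24*3 = -11 - 72 = -83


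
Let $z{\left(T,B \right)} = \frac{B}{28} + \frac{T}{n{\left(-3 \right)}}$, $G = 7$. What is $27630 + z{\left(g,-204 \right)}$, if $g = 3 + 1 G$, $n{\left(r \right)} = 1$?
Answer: $\frac{193429}{7} \approx 27633.0$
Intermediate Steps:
$g = 10$ ($g = 3 + 1 \cdot 7 = 3 + 7 = 10$)
$z{\left(T,B \right)} = T + \frac{B}{28}$ ($z{\left(T,B \right)} = \frac{B}{28} + \frac{T}{1} = B \frac{1}{28} + T 1 = \frac{B}{28} + T = T + \frac{B}{28}$)
$27630 + z{\left(g,-204 \right)} = 27630 + \left(10 + \frac{1}{28} \left(-204\right)\right) = 27630 + \left(10 - \frac{51}{7}\right) = 27630 + \frac{19}{7} = \frac{193429}{7}$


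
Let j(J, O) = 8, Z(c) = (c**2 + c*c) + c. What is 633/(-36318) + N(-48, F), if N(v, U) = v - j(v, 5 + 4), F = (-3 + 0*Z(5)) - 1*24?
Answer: -678147/12106 ≈ -56.017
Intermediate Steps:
Z(c) = c + 2*c**2 (Z(c) = (c**2 + c**2) + c = 2*c**2 + c = c + 2*c**2)
F = -27 (F = (-3 + 0*(5*(1 + 2*5))) - 1*24 = (-3 + 0*(5*(1 + 10))) - 24 = (-3 + 0*(5*11)) - 24 = (-3 + 0*55) - 24 = (-3 + 0) - 24 = -3 - 24 = -27)
N(v, U) = -8 + v (N(v, U) = v - 1*8 = v - 8 = -8 + v)
633/(-36318) + N(-48, F) = 633/(-36318) + (-8 - 48) = 633*(-1/36318) - 56 = -211/12106 - 56 = -678147/12106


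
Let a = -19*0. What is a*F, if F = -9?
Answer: 0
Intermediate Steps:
a = 0
a*F = 0*(-9) = 0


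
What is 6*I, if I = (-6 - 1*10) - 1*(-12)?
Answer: -24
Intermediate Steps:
I = -4 (I = (-6 - 10) + 12 = -16 + 12 = -4)
6*I = 6*(-4) = -24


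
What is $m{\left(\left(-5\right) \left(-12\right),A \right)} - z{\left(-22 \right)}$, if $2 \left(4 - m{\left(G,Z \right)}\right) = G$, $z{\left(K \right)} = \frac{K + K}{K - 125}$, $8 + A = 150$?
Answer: $- \frac{3866}{147} \approx -26.299$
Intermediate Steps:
$A = 142$ ($A = -8 + 150 = 142$)
$z{\left(K \right)} = \frac{2 K}{-125 + K}$
$m{\left(G,Z \right)} = 4 - \frac{G}{2}$
$m{\left(\left(-5\right) \left(-12\right),A \right)} - z{\left(-22 \right)} = \left(4 - \frac{\left(-5\right) \left(-12\right)}{2}\right) - 2 \left(-22\right) \frac{1}{-125 - 22} = \left(4 - 30\right) - 2 \left(-22\right) \frac{1}{-147} = \left(4 - 30\right) - 2 \left(-22\right) \left(- \frac{1}{147}\right) = -26 - \frac{44}{147} = - \frac{3866}{147}$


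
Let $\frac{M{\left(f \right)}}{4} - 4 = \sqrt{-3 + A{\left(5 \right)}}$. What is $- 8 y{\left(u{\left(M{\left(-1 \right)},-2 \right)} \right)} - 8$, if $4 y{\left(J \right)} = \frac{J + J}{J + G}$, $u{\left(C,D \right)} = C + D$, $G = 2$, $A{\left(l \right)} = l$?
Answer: $- \frac{80}{7} - \frac{\sqrt{2}}{7} \approx -11.631$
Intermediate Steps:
$M{\left(f \right)} = 16 + 4 \sqrt{2}$ ($M{\left(f \right)} = 16 + 4 \sqrt{-3 + 5} = 16 + 4 \sqrt{2}$)
$y{\left(J \right)} = \frac{J}{2 \left(2 + J\right)}$ ($y{\left(J \right)} = \frac{\frac{1}{J + 2} \left(J + J\right)}{4} = \frac{\frac{1}{2 + J} 2 J}{4} = \frac{2 J \frac{1}{2 + J}}{4} = \frac{J}{2 \left(2 + J\right)}$)
$- 8 y{\left(u{\left(M{\left(-1 \right)},-2 \right)} \right)} - 8 = - 8 \frac{\left(16 + 4 \sqrt{2}\right) - 2}{2 \left(2 + \left(\left(16 + 4 \sqrt{2}\right) - 2\right)\right)} - 8 = - 8 \frac{14 + 4 \sqrt{2}}{2 \left(2 + \left(14 + 4 \sqrt{2}\right)\right)} - 8 = - 8 \frac{14 + 4 \sqrt{2}}{2 \left(16 + 4 \sqrt{2}\right)} - 8 = - \frac{4 \left(14 + 4 \sqrt{2}\right)}{16 + 4 \sqrt{2}} - 8 = -8 - \frac{4 \left(14 + 4 \sqrt{2}\right)}{16 + 4 \sqrt{2}}$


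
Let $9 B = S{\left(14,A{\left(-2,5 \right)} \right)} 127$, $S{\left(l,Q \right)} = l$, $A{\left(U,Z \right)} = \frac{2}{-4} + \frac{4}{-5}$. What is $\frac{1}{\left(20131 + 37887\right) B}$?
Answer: $\frac{9}{103156004} \approx 8.7246 \cdot 10^{-8}$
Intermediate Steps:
$A{\left(U,Z \right)} = - \frac{13}{10}$ ($A{\left(U,Z \right)} = 2 \left(- \frac{1}{4}\right) + 4 \left(- \frac{1}{5}\right) = - \frac{1}{2} - \frac{4}{5} = - \frac{13}{10}$)
$B = \frac{1778}{9}$ ($B = \frac{14 \cdot 127}{9} = \frac{1}{9} \cdot 1778 = \frac{1778}{9} \approx 197.56$)
$\frac{1}{\left(20131 + 37887\right) B} = \frac{1}{\left(20131 + 37887\right) \frac{1778}{9}} = \frac{1}{58018} \cdot \frac{9}{1778} = \frac{9}{103156004}$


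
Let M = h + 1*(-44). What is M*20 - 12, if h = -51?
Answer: -1912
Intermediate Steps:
M = -95 (M = -51 + 1*(-44) = -51 - 44 = -95)
M*20 - 12 = -95*20 - 12 = -1900 - 12 = -1912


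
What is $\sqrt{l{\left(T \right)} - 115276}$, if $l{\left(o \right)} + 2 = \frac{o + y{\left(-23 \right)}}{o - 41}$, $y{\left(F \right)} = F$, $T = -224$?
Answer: $\frac{i \sqrt{8095332095}}{265} \approx 339.52 i$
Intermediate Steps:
$l{\left(o \right)} = -2 + \frac{-23 + o}{-41 + o}$ ($l{\left(o \right)} = -2 + \frac{o - 23}{o - 41} = -2 + \frac{-23 + o}{-41 + o}$)
$\sqrt{l{\left(T \right)} - 115276} = \sqrt{\frac{59 - -224}{-41 - 224} - 115276} = \sqrt{\frac{59 + 224}{-265} - 115276} = \sqrt{\left(- \frac{1}{265}\right) 283 - 115276} = \sqrt{- \frac{283}{265} - 115276} = \sqrt{- \frac{30548423}{265}} = \frac{i \sqrt{8095332095}}{265}$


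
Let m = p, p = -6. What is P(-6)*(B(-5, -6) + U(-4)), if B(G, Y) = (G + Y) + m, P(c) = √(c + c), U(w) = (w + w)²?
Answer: 94*I*√3 ≈ 162.81*I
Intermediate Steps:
U(w) = 4*w² (U(w) = (2*w)² = 4*w²)
P(c) = √2*√c (P(c) = √(2*c) = √2*√c)
m = -6
B(G, Y) = -6 + G + Y (B(G, Y) = (G + Y) - 6 = -6 + G + Y)
P(-6)*(B(-5, -6) + U(-4)) = (√2*√(-6))*((-6 - 5 - 6) + 4*(-4)²) = (√2*(I*√6))*(-17 + 4*16) = (2*I*√3)*(-17 + 64) = (2*I*√3)*47 = 94*I*√3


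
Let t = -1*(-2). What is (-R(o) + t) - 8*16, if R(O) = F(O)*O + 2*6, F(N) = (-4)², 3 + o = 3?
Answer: -138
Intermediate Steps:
o = 0 (o = -3 + 3 = 0)
F(N) = 16
R(O) = 12 + 16*O (R(O) = 16*O + 2*6 = 16*O + 12 = 12 + 16*O)
t = 2
(-R(o) + t) - 8*16 = (-(12 + 16*0) + 2) - 8*16 = (-(12 + 0) + 2) - 128 = (-1*12 + 2) - 128 = (-12 + 2) - 128 = -10 - 128 = -138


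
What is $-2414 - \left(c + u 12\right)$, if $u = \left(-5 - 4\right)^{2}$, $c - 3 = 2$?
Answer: $-3391$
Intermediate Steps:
$c = 5$ ($c = 3 + 2 = 5$)
$u = 81$ ($u = \left(-9\right)^{2} = 81$)
$-2414 - \left(c + u 12\right) = -2414 - \left(5 + 81 \cdot 12\right) = -2414 - \left(5 + 972\right) = -2414 - 977 = -3391$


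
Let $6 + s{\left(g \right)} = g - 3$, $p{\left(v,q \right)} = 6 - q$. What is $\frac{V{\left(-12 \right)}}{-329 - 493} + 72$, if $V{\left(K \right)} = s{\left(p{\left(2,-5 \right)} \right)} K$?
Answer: $\frac{9868}{137} \approx 72.029$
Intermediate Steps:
$s{\left(g \right)} = -9 + g$ ($s{\left(g \right)} = -6 + \left(g - 3\right) = -6 + \left(-3 + g\right) = -9 + g$)
$V{\left(K \right)} = 2 K$ ($V{\left(K \right)} = \left(-9 + \left(6 - -5\right)\right) K = \left(-9 + \left(6 + 5\right)\right) K = \left(-9 + 11\right) K = 2 K$)
$\frac{V{\left(-12 \right)}}{-329 - 493} + 72 = \frac{2 \left(-12\right)}{-329 - 493} + 72 = \frac{1}{-822} \left(-24\right) + 72 = \left(- \frac{1}{822}\right) \left(-24\right) + 72 = \frac{4}{137} + 72 = \frac{9868}{137}$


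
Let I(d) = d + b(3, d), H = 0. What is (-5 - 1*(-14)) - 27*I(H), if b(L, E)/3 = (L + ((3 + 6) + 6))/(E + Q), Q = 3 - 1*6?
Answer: 495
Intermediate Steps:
Q = -3 (Q = 3 - 6 = -3)
b(L, E) = 3*(15 + L)/(-3 + E) (b(L, E) = 3*((L + ((3 + 6) + 6))/(E - 3)) = 3*((L + (9 + 6))/(-3 + E)) = 3*((L + 15)/(-3 + E)) = 3*((15 + L)/(-3 + E)) = 3*(15 + L)/(-3 + E))
I(d) = d + 54/(-3 + d) (I(d) = d + 3*(15 + 3)/(-3 + d) = d + 3*18/(-3 + d) = d + 54/(-3 + d))
(-5 - 1*(-14)) - 27*I(H) = (-5 - 1*(-14)) - 27*(54 + 0*(-3 + 0))/(-3 + 0) = (-5 + 14) - 27*(54 + 0*(-3))/(-3) = 9 - (-9)*(54 + 0) = 9 - (-9)*54 = 9 - 27*(-18) = 9 + 486 = 495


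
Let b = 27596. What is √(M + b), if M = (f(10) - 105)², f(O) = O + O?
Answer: 3*√3869 ≈ 186.60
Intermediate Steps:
f(O) = 2*O
M = 7225 (M = (2*10 - 105)² = (20 - 105)² = (-85)² = 7225)
√(M + b) = √(7225 + 27596) = √34821 = 3*√3869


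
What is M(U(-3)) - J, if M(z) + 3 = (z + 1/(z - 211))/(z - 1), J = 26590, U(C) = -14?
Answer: -89748224/3375 ≈ -26592.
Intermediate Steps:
M(z) = -3 + (z + 1/(-211 + z))/(-1 + z) (M(z) = -3 + (z + 1/(z - 211))/(z - 1) = -3 + (z + 1/(-211 + z))/(-1 + z))
M(U(-3)) - J = (-632 - 2*(-14)**2 + 425*(-14))/(211 + (-14)**2 - 212*(-14)) - 1*26590 = (-632 - 2*196 - 5950)/(211 + 196 + 2968) - 26590 = (-632 - 392 - 5950)/3375 - 26590 = (1/3375)*(-6974) - 26590 = -6974/3375 - 26590 = -89748224/3375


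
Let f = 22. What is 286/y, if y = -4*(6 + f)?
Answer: -143/56 ≈ -2.5536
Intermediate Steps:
y = -112 (y = -4*(6 + 22) = -4*28 = -112)
286/y = 286/(-112) = 286*(-1/112) = -143/56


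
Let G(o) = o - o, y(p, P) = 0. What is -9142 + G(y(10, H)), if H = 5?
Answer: -9142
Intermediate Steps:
G(o) = 0
-9142 + G(y(10, H)) = -9142 + 0 = -9142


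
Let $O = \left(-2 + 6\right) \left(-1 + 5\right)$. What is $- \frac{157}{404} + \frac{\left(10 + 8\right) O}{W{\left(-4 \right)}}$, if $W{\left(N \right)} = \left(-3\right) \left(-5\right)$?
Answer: $\frac{37999}{2020} \approx 18.811$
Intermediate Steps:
$O = 16$ ($O = 4 \cdot 4 = 16$)
$W{\left(N \right)} = 15$
$- \frac{157}{404} + \frac{\left(10 + 8\right) O}{W{\left(-4 \right)}} = - \frac{157}{404} + \frac{\left(10 + 8\right) 16}{15} = \left(-157\right) \frac{1}{404} + 18 \cdot 16 \cdot \frac{1}{15} = - \frac{157}{404} + 288 \cdot \frac{1}{15} = - \frac{157}{404} + \frac{96}{5} = \frac{37999}{2020}$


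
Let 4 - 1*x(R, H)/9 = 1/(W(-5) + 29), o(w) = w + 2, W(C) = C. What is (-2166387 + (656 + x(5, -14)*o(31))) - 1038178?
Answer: -25621867/8 ≈ -3.2027e+6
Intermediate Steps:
o(w) = 2 + w
x(R, H) = 285/8 (x(R, H) = 36 - 9/(-5 + 29) = 36 - 9/24 = 36 - 9*1/24 = 36 - 3/8 = 285/8)
(-2166387 + (656 + x(5, -14)*o(31))) - 1038178 = (-2166387 + (656 + 285*(2 + 31)/8)) - 1038178 = (-2166387 + (656 + (285/8)*33)) - 1038178 = (-2166387 + (656 + 9405/8)) - 1038178 = (-2166387 + 14653/8) - 1038178 = -17316443/8 - 1038178 = -25621867/8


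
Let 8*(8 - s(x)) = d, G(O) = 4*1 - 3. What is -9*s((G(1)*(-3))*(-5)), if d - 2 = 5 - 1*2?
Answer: -531/8 ≈ -66.375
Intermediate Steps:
G(O) = 1 (G(O) = 4 - 3 = 1)
d = 5 (d = 2 + (5 - 1*2) = 2 + (5 - 2) = 2 + 3 = 5)
s(x) = 59/8 (s(x) = 8 - 1/8*5 = 8 - 5/8 = 59/8)
-9*s((G(1)*(-3))*(-5)) = -9*59/8 = -531/8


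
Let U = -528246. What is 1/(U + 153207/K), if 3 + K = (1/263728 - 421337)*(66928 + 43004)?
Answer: -339318445246289/179243611428693539530 ≈ -1.8931e-6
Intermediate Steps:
K = -3053866007216601/65932 (K = -3 + (1/263728 - 421337)*(66928 + 43004) = -3 + (1/263728 - 421337)*109932 = -3 - 111118364335/263728*109932 = -3 - 3053866007018805/65932 = -3053866007216601/65932 ≈ -4.6318e+10)
1/(U + 153207/K) = 1/(-528246 + 153207/(-3053866007216601/65932)) = 1/(-528246 + 153207*(-65932/3053866007216601)) = 1/(-528246 - 1122360436/339318445246289) = 1/(-179243611428693539530/339318445246289) = -339318445246289/179243611428693539530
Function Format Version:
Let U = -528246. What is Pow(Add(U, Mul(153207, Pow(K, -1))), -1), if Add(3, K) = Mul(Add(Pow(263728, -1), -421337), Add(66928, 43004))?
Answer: Rational(-339318445246289, 179243611428693539530) ≈ -1.8931e-6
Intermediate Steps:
K = Rational(-3053866007216601, 65932) (K = Add(-3, Mul(Add(Pow(263728, -1), -421337), Add(66928, 43004))) = Add(-3, Mul(Add(Rational(1, 263728), -421337), 109932)) = Add(-3, Mul(Rational(-111118364335, 263728), 109932)) = Add(-3, Rational(-3053866007018805, 65932)) = Rational(-3053866007216601, 65932) ≈ -4.6318e+10)
Pow(Add(U, Mul(153207, Pow(K, -1))), -1) = Pow(Add(-528246, Mul(153207, Pow(Rational(-3053866007216601, 65932), -1))), -1) = Pow(Add(-528246, Mul(153207, Rational(-65932, 3053866007216601))), -1) = Pow(Add(-528246, Rational(-1122360436, 339318445246289)), -1) = Pow(Rational(-179243611428693539530, 339318445246289), -1) = Rational(-339318445246289, 179243611428693539530)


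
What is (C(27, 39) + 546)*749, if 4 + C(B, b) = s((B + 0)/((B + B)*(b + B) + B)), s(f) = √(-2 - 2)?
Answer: 405958 + 1498*I ≈ 4.0596e+5 + 1498.0*I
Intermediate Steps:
s(f) = 2*I (s(f) = √(-4) = 2*I)
C(B, b) = -4 + 2*I
(C(27, 39) + 546)*749 = ((-4 + 2*I) + 546)*749 = (542 + 2*I)*749 = 405958 + 1498*I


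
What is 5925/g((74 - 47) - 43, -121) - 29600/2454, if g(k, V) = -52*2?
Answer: -8809175/127608 ≈ -69.033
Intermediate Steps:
g(k, V) = -104
5925/g((74 - 47) - 43, -121) - 29600/2454 = 5925/(-104) - 29600/2454 = 5925*(-1/104) - 29600*1/2454 = -5925/104 - 14800/1227 = -8809175/127608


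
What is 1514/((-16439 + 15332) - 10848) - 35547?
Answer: -424965899/11955 ≈ -35547.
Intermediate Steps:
1514/((-16439 + 15332) - 10848) - 35547 = 1514/(-1107 - 10848) - 35547 = 1514/(-11955) - 35547 = 1514*(-1/11955) - 35547 = -1514/11955 - 35547 = -424965899/11955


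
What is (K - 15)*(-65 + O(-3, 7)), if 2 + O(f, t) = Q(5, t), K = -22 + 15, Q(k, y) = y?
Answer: 1320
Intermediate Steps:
K = -7
O(f, t) = -2 + t
(K - 15)*(-65 + O(-3, 7)) = (-7 - 15)*(-65 + (-2 + 7)) = -22*(-65 + 5) = -22*(-60) = 1320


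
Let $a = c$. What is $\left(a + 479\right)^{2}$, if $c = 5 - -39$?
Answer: $273529$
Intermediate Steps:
$c = 44$ ($c = 5 + 39 = 44$)
$a = 44$
$\left(a + 479\right)^{2} = \left(44 + 479\right)^{2} = 523^{2} = 273529$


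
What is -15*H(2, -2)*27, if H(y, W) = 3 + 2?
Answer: -2025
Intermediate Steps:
H(y, W) = 5
-15*H(2, -2)*27 = -75*27 = -15*135 = -2025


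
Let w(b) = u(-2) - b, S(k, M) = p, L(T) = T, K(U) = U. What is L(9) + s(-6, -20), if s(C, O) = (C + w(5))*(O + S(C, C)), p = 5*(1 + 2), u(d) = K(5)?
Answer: 39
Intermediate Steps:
u(d) = 5
p = 15 (p = 5*3 = 15)
S(k, M) = 15
w(b) = 5 - b
s(C, O) = C*(15 + O) (s(C, O) = (C + (5 - 1*5))*(O + 15) = (C + (5 - 5))*(15 + O) = (C + 0)*(15 + O) = C*(15 + O))
L(9) + s(-6, -20) = 9 - 6*(15 - 20) = 9 - 6*(-5) = 9 + 30 = 39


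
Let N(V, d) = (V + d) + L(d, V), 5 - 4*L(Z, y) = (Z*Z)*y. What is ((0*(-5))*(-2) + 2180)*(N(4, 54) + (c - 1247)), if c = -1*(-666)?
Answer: -7494295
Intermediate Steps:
c = 666
L(Z, y) = 5/4 - y*Z²/4 (L(Z, y) = 5/4 - Z*Z*y/4 = 5/4 - Z²*y/4 = 5/4 - y*Z²/4)
N(V, d) = 5/4 + V + d - V*d²/4 (N(V, d) = (V + d) + (5/4 - V*d²/4) = 5/4 + V + d - V*d²/4)
((0*(-5))*(-2) + 2180)*(N(4, 54) + (c - 1247)) = ((0*(-5))*(-2) + 2180)*((5/4 + 4 + 54 - ¼*4*54²) + (666 - 1247)) = (0*(-2) + 2180)*((5/4 + 4 + 54 - ¼*4*2916) - 581) = (0 + 2180)*((5/4 + 4 + 54 - 2916) - 581) = 2180*(-11427/4 - 581) = 2180*(-13751/4) = -7494295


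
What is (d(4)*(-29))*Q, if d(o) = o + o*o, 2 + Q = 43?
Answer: -23780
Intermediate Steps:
Q = 41 (Q = -2 + 43 = 41)
d(o) = o + o²
(d(4)*(-29))*Q = ((4*(1 + 4))*(-29))*41 = ((4*5)*(-29))*41 = (20*(-29))*41 = -580*41 = -23780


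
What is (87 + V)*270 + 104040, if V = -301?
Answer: 46260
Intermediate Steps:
(87 + V)*270 + 104040 = (87 - 301)*270 + 104040 = -214*270 + 104040 = -57780 + 104040 = 46260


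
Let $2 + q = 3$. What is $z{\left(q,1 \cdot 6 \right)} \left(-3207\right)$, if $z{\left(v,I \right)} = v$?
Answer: $-3207$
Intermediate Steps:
$q = 1$ ($q = -2 + 3 = 1$)
$z{\left(q,1 \cdot 6 \right)} \left(-3207\right) = 1 \left(-3207\right) = -3207$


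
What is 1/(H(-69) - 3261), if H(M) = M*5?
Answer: -1/3606 ≈ -0.00027732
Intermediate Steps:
H(M) = 5*M
1/(H(-69) - 3261) = 1/(5*(-69) - 3261) = 1/(-345 - 3261) = 1/(-3606) = -1/3606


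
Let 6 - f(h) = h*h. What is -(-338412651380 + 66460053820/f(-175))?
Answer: 10361923432658040/30619 ≈ 3.3841e+11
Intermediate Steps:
f(h) = 6 - h² (f(h) = 6 - h*h = 6 - h²)
-(-338412651380 + 66460053820/f(-175)) = -(-338412651380 + 66460053820/(6 - 1*(-175)²)) = -(-338412651380 + 66460053820/(6 - 1*30625)) = -(-338412651380 + 66460053820/(6 - 30625)) = -509620/(1/(-664049 + 130411/(-30619))) = -509620/(1/(-664049 + 130411*(-1/30619))) = -509620/(1/(-664049 - 130411/30619)) = -509620/(1/(-20332646742/30619)) = -509620/(-30619/20332646742) = -509620*(-20332646742/30619) = 10361923432658040/30619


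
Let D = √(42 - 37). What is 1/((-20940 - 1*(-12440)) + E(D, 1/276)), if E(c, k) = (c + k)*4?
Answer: -40468431/343980696121 - 19044*√5/343980696121 ≈ -0.00011777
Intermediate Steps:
D = √5 ≈ 2.2361
E(c, k) = 4*c + 4*k
1/((-20940 - 1*(-12440)) + E(D, 1/276)) = 1/((-20940 - 1*(-12440)) + (4*√5 + 4/276)) = 1/((-20940 + 12440) + (4*√5 + 4*(1/276))) = 1/(-8500 + (4*√5 + 1/69)) = 1/(-8500 + (1/69 + 4*√5)) = 1/(-586499/69 + 4*√5)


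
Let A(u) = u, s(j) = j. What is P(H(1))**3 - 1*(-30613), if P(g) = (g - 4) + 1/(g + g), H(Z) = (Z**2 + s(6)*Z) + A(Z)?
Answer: 125665473/4096 ≈ 30680.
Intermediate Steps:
H(Z) = Z**2 + 7*Z (H(Z) = (Z**2 + 6*Z) + Z = Z**2 + 7*Z)
P(g) = -4 + g + 1/(2*g) (P(g) = (-4 + g) + 1/(2*g) = -4 + g + 1/(2*g))
P(H(1))**3 - 1*(-30613) = (-4 + 1*(7 + 1) + 1/(2*((1*(7 + 1)))))**3 - 1*(-30613) = (-4 + 1*8 + 1/(2*((1*8))))**3 + 30613 = (-4 + 8 + (1/2)/8)**3 + 30613 = (-4 + 8 + (1/2)*(1/8))**3 + 30613 = (-4 + 8 + 1/16)**3 + 30613 = (65/16)**3 + 30613 = 274625/4096 + 30613 = 125665473/4096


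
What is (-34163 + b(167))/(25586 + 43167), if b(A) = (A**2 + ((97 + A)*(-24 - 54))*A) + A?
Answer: -3444971/68753 ≈ -50.107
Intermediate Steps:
b(A) = A + A**2 + A*(-7566 - 78*A) (b(A) = (A**2 + ((97 + A)*(-78))*A) + A = (A**2 + (-7566 - 78*A)*A) + A = (A**2 + A*(-7566 - 78*A)) + A = A + A**2 + A*(-7566 - 78*A))
(-34163 + b(167))/(25586 + 43167) = (-34163 - 1*167*(7565 + 77*167))/(25586 + 43167) = (-34163 - 1*167*(7565 + 12859))/68753 = (-34163 - 1*167*20424)*(1/68753) = (-34163 - 3410808)*(1/68753) = -3444971*1/68753 = -3444971/68753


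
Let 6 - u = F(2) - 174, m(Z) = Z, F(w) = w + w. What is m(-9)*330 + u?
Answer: -2794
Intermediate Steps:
F(w) = 2*w
u = 176 (u = 6 - (2*2 - 174) = 6 - (4 - 174) = 6 - 1*(-170) = 6 + 170 = 176)
m(-9)*330 + u = -9*330 + 176 = -2970 + 176 = -2794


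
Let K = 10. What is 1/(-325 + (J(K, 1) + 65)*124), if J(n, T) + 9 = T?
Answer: 1/6743 ≈ 0.00014830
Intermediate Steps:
J(n, T) = -9 + T
1/(-325 + (J(K, 1) + 65)*124) = 1/(-325 + ((-9 + 1) + 65)*124) = 1/(-325 + (-8 + 65)*124) = 1/(-325 + 57*124) = 1/(-325 + 7068) = 1/6743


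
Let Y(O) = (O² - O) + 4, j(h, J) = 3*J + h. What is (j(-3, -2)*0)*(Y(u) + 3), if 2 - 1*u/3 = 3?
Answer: 0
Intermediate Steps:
u = -3 (u = 6 - 3*3 = 6 - 9 = -3)
j(h, J) = h + 3*J
Y(O) = 4 + O² - O
(j(-3, -2)*0)*(Y(u) + 3) = ((-3 + 3*(-2))*0)*((4 + (-3)² - 1*(-3)) + 3) = ((-3 - 6)*0)*((4 + 9 + 3) + 3) = (-9*0)*(16 + 3) = 0*19 = 0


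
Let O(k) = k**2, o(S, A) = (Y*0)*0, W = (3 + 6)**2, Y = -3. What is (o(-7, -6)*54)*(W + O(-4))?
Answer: 0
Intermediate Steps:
W = 81 (W = 9**2 = 81)
o(S, A) = 0 (o(S, A) = -3*0*0 = 0*0 = 0)
(o(-7, -6)*54)*(W + O(-4)) = (0*54)*(81 + (-4)**2) = 0*(81 + 16) = 0*97 = 0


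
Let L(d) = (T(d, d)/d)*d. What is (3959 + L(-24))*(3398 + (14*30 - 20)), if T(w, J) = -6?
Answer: 15013494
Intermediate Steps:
L(d) = -6 (L(d) = (-6/d)*d = -6)
(3959 + L(-24))*(3398 + (14*30 - 20)) = (3959 - 6)*(3398 + (14*30 - 20)) = 3953*(3398 + (420 - 20)) = 3953*(3398 + 400) = 3953*3798 = 15013494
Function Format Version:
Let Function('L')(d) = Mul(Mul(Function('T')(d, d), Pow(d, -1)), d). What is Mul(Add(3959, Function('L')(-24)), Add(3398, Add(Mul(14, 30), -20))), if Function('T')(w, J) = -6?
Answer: 15013494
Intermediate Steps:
Function('L')(d) = -6 (Function('L')(d) = Mul(Mul(-6, Pow(d, -1)), d) = -6)
Mul(Add(3959, Function('L')(-24)), Add(3398, Add(Mul(14, 30), -20))) = Mul(Add(3959, -6), Add(3398, Add(Mul(14, 30), -20))) = Mul(3953, Add(3398, Add(420, -20))) = Mul(3953, Add(3398, 400)) = Mul(3953, 3798) = 15013494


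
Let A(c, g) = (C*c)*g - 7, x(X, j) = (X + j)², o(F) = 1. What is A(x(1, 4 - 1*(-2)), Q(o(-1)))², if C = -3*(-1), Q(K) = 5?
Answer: 529984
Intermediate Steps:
C = 3
A(c, g) = -7 + 3*c*g (A(c, g) = (3*c)*g - 7 = 3*c*g - 7 = -7 + 3*c*g)
A(x(1, 4 - 1*(-2)), Q(o(-1)))² = (-7 + 3*(1 + (4 - 1*(-2)))²*5)² = (-7 + 3*(1 + (4 + 2))²*5)² = (-7 + 3*(1 + 6)²*5)² = (-7 + 3*7²*5)² = (-7 + 3*49*5)² = (-7 + 735)² = 728² = 529984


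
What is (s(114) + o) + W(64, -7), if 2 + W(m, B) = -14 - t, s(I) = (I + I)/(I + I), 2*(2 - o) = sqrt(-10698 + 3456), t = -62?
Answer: 49 - I*sqrt(7242)/2 ≈ 49.0 - 42.55*I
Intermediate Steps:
o = 2 - I*sqrt(7242)/2 (o = 2 - sqrt(-10698 + 3456)/2 = 2 - I*sqrt(7242)/2 ≈ 2.0 - 42.55*I)
s(I) = 1 (s(I) = (2*I)/((2*I)) = (2*I)*(1/(2*I)) = 1)
W(m, B) = 46 (W(m, B) = -2 + (-14 - 1*(-62)) = -2 + (-14 + 62) = -2 + 48 = 46)
(s(114) + o) + W(64, -7) = (1 + (2 - I*sqrt(7242)/2)) + 46 = (3 - I*sqrt(7242)/2) + 46 = 49 - I*sqrt(7242)/2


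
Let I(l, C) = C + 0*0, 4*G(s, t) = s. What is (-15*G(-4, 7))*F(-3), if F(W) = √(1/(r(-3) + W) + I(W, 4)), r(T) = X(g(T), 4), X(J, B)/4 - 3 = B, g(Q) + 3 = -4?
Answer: 3*√101 ≈ 30.150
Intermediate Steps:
g(Q) = -7 (g(Q) = -3 - 4 = -7)
X(J, B) = 12 + 4*B
r(T) = 28 (r(T) = 12 + 4*4 = 12 + 16 = 28)
G(s, t) = s/4
I(l, C) = C (I(l, C) = C + 0 = C)
F(W) = √(4 + 1/(28 + W)) (F(W) = √(1/(28 + W) + 4) = √(4 + 1/(28 + W)))
(-15*G(-4, 7))*F(-3) = (-15*(-4)/4)*√((113 + 4*(-3))/(28 - 3)) = (-15*(-1))*√((113 - 12)/25) = 15*√((1/25)*101) = 15*√(101/25) = 15*(√101/5) = 3*√101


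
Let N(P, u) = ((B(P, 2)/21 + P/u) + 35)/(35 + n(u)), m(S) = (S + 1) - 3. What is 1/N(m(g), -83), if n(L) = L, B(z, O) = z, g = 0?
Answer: -83664/60881 ≈ -1.3742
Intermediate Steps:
m(S) = -2 + S (m(S) = (1 + S) - 3 = -2 + S)
N(P, u) = (35 + P/21 + P/u)/(35 + u) (N(P, u) = ((P/21 + P/u) + 35)/(35 + u) = (35 + P/21 + P/u)/(35 + u))
1/N(m(g), -83) = 1/(((-2 + 0) + 35*(-83) + (1/21)*(-2 + 0)*(-83))/((-83)*(35 - 83))) = 1/(-1/83*(-2 - 2905 + (1/21)*(-2)*(-83))/(-48)) = 1/(-1/83*(-1/48)*(-2 - 2905 + 166/21)) = 1/(-1/83*(-1/48)*(-60881/21)) = 1/(-60881/83664) = -83664/60881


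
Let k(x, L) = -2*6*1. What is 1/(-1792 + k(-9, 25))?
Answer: -1/1804 ≈ -0.00055432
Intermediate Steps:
k(x, L) = -12 (k(x, L) = -12*1 = -12)
1/(-1792 + k(-9, 25)) = 1/(-1792 - 12) = 1/(-1804) = -1/1804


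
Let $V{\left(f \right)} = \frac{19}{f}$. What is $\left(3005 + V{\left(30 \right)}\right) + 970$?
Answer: $\frac{119269}{30} \approx 3975.6$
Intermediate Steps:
$\left(3005 + V{\left(30 \right)}\right) + 970 = \left(3005 + \frac{19}{30}\right) + 970 = \frac{90169}{30} + 970 = \frac{119269}{30}$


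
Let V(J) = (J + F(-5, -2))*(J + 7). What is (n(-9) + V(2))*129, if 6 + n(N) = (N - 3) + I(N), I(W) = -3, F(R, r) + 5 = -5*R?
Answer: 22833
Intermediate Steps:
F(R, r) = -5 - 5*R
V(J) = (7 + J)*(20 + J) (V(J) = (J + (-5 - 5*(-5)))*(J + 7) = (J + (-5 + 25))*(7 + J) = (J + 20)*(7 + J) = (20 + J)*(7 + J) = (7 + J)*(20 + J))
n(N) = -12 + N (n(N) = -6 + ((N - 3) - 3) = -6 + ((-3 + N) - 3) = -6 + (-6 + N) = -12 + N)
(n(-9) + V(2))*129 = ((-12 - 9) + (140 + 2**2 + 27*2))*129 = (-21 + (140 + 4 + 54))*129 = (-21 + 198)*129 = 177*129 = 22833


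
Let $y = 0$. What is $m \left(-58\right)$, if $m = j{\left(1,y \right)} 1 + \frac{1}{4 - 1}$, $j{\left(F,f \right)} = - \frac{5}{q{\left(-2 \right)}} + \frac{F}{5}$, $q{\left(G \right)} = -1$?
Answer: $- \frac{4814}{15} \approx -320.93$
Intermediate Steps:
$j{\left(F,f \right)} = 5 + \frac{F}{5}$ ($j{\left(F,f \right)} = - \frac{5}{-1} + \frac{F}{5} = \left(-5\right) \left(-1\right) + F \frac{1}{5} = 5 + \frac{F}{5}$)
$m = \frac{83}{15}$ ($m = \left(5 + \frac{1}{5} \cdot 1\right) 1 + \frac{1}{4 - 1} = \left(5 + \frac{1}{5}\right) 1 + \frac{1}{3} = \frac{26}{5} \cdot 1 + \frac{1}{3} = \frac{26}{5} + \frac{1}{3} = \frac{83}{15} \approx 5.5333$)
$m \left(-58\right) = \frac{83}{15} \left(-58\right) = - \frac{4814}{15}$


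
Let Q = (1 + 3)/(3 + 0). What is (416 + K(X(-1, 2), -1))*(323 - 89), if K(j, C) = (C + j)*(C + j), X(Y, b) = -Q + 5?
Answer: 99008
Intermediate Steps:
Q = 4/3 ≈ 1.3333
X(Y, b) = 11/3 (X(Y, b) = -1*4/3 + 5 = -4/3 + 5 = 11/3)
K(j, C) = (C + j)**2
(416 + K(X(-1, 2), -1))*(323 - 89) = (416 + (-1 + 11/3)**2)*(323 - 89) = (416 + (8/3)**2)*234 = (416 + 64/9)*234 = (3808/9)*234 = 99008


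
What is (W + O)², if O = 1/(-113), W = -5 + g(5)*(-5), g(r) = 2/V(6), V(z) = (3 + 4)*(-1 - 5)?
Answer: 128165041/5631129 ≈ 22.760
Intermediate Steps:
V(z) = -42 (V(z) = 7*(-6) = -42)
g(r) = -1/21 (g(r) = 2/(-42) = 2*(-1/42) = -1/21)
W = -100/21 (W = -5 - 1/21*(-5) = -5 + 5/21 = -100/21 ≈ -4.7619)
O = -1/113 ≈ -0.0088496
(W + O)² = (-100/21 - 1/113)² = (-11321/2373)² = 128165041/5631129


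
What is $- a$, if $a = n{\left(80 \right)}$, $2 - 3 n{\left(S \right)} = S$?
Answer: $26$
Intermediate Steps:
$n{\left(S \right)} = \frac{2}{3} - \frac{S}{3}$
$a = -26$ ($a = \frac{2}{3} - \frac{80}{3} = -26$)
$- a = \left(-1\right) \left(-26\right) = 26$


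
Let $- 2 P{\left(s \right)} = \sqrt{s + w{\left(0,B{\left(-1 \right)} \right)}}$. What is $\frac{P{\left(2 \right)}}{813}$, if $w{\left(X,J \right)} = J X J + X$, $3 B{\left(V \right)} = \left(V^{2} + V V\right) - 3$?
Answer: $- \frac{\sqrt{2}}{1626} \approx -0.00086975$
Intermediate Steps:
$B{\left(V \right)} = -1 + \frac{2 V^{2}}{3}$ ($B{\left(V \right)} = \frac{\left(V^{2} + V V\right) - 3}{3} = \frac{\left(V^{2} + V^{2}\right) - 3}{3} = \frac{2 V^{2} - 3}{3} = \frac{-3 + 2 V^{2}}{3} = -1 + \frac{2 V^{2}}{3}$)
$w{\left(X,J \right)} = X + X J^{2}$ ($w{\left(X,J \right)} = X J^{2} + X = X + X J^{2}$)
$P{\left(s \right)} = - \frac{\sqrt{s}}{2}$ ($P{\left(s \right)} = - \frac{\sqrt{s + 0 \left(1 + \left(-1 + \frac{2 \left(-1\right)^{2}}{3}\right)^{2}\right)}}{2} = - \frac{\sqrt{s + 0 \left(1 + \left(-1 + \frac{2}{3} \cdot 1\right)^{2}\right)}}{2} = - \frac{\sqrt{s + 0 \left(1 + \left(-1 + \frac{2}{3}\right)^{2}\right)}}{2} = - \frac{\sqrt{s + 0 \left(1 + \left(- \frac{1}{3}\right)^{2}\right)}}{2} = - \frac{\sqrt{s + 0 \left(1 + \frac{1}{9}\right)}}{2} = - \frac{\sqrt{s + 0 \cdot \frac{10}{9}}}{2} = - \frac{\sqrt{s + 0}}{2} = - \frac{\sqrt{s}}{2}$)
$\frac{P{\left(2 \right)}}{813} = \frac{\left(- \frac{1}{2}\right) \sqrt{2}}{813} = - \frac{\sqrt{2}}{2} \cdot \frac{1}{813} = - \frac{\sqrt{2}}{1626}$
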